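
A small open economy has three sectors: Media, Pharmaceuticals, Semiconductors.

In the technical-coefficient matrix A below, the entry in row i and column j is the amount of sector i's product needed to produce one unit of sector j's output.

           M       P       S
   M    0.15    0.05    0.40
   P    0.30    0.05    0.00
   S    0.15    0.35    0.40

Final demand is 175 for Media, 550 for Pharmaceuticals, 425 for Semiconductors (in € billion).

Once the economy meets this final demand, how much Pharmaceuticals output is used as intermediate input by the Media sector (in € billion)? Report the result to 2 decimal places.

I − A =
  [   0.85    -0.05    -0.40]
  [  -0.30     0.95     0.00]
  [  -0.15    -0.35     0.60]
Cofactors of I−A, C_ij = (−1)^(i+j)·(minor ij) (rows/columns in the sector order above):
  C_11 = (0.95)(0.60) − (0.00)(-0.35) = 0.5700
  C_12 = −[(-0.30)(0.60) − (0.00)(-0.15)] = 0.1800
  C_13 = (-0.30)(-0.35) − (0.95)(-0.15) = 0.2475
  C_21 = −[(-0.05)(0.60) − (-0.40)(-0.35)] = 0.1700
  C_22 = (0.85)(0.60) − (-0.40)(-0.15) = 0.4500
  C_23 = −[(0.85)(-0.35) − (-0.05)(-0.15)] = 0.3050
  C_31 = (-0.05)(0.00) − (-0.40)(0.95) = 0.3800
  C_32 = −[(0.85)(0.00) − (-0.40)(-0.30)] = 0.1200
  C_33 = (0.85)(0.95) − (-0.05)(-0.30) = 0.7925
det(I−A) = Σ_j (I−A)_1j·C_1j = (0.85)(0.5700) + (-0.05)(0.1800) + (-0.40)(0.2475) = 0.3765
adj(I−A) = Cᵀ =
  [ 0.5700   0.1700   0.3800]
  [ 0.1800   0.4500   0.1200]
  [ 0.2475   0.3050   0.7925]
(I − A)⁻¹ = adj(I−A) / det(I−A) ≈
  [   1.5139     0.4515     1.0093]
  [   0.4781     1.1952     0.3187]
  [   0.6574     0.8101     2.1049]
First solve x = (I − A)⁻¹ d = adj(I−A)·d / det(I−A); in particular x_M = (0.5700·175 + 0.1700·550 + 0.3800·425) / 0.3765 = 354.75 / 0.3765 ≈ 942.2311.
Intermediate flow from P to M: z_PM = a_PM · x_M = 0.30 × 354.75 / 0.3765 = 106.425 / 0.3765 ≈ 282.67.

z_PM = 282.67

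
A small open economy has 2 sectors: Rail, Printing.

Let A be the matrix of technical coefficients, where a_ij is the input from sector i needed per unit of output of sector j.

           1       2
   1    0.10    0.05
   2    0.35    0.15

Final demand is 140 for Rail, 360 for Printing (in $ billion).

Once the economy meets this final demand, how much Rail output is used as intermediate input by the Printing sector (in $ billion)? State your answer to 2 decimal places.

z_12 = 24.95

I − A =
  [   0.90    -0.05]
  [  -0.35     0.85]
det(I−A) = (0.90)(0.85) − (-0.05)(-0.35) = 0.7475
adj(I−A) = [[0.85, 0.05], [0.35, 0.90]]
(I − A)⁻¹ = adj(I−A) / det(I−A) ≈
  [   1.1371     0.0669]
  [   0.4682     1.2040]
First solve x = (I − A)⁻¹ d = adj(I−A)·d / det(I−A); in particular x_2 = (0.35·140 + 0.90·360) / 0.7475 = 373.00 / 0.7475 ≈ 498.9967.
Intermediate flow from 1 to 2: z_12 = a_12 · x_2 = 0.05 × 373.00 / 0.7475 = 18.65 / 0.7475 ≈ 24.95.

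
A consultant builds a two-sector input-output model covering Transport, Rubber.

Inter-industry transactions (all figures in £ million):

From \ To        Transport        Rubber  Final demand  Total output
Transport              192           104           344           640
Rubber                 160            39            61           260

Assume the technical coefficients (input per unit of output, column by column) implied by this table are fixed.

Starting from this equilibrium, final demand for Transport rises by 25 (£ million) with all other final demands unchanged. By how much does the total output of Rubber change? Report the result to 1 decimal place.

Δx_2 = 12.6

Technical coefficients a_ij = z_ij / X_j:
  a_11 = 192/640 = 0.30, a_21 = 160/640 = 0.25
  a_12 = 104/260 = 0.40, a_22 = 39/260 = 0.15
I − A =
  [   0.70    -0.40]
  [  -0.25     0.85]
det(I−A) = (0.70)(0.85) − (-0.40)(-0.25) = 0.4950
adj(I−A) = [[0.85, 0.40], [0.25, 0.70]]
(I − A)⁻¹ = adj(I−A) / det(I−A) ≈
  [   1.7172     0.8081]
  [   0.5051     1.4141]
Δx = (I − A)⁻¹ Δd with Δd having +25 in the Transport component and 0 elsewhere.
So Δx_2 = L_21 · (+25), where L_21 = adj(I−A)_21 / det(I−A) = 0.25 / 0.4950.
Δx_2 = 0.25 × (+25) / 0.4950 = 6.25 / 0.4950 ≈ 12.6.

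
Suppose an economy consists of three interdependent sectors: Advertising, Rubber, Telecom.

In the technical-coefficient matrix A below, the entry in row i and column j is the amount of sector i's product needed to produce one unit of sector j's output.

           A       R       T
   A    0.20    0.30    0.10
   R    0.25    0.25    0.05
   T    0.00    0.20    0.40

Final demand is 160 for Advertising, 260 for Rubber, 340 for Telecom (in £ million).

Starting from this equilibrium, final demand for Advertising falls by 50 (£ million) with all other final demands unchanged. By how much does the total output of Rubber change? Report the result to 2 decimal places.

I − A =
  [   0.80    -0.30    -0.10]
  [  -0.25     0.75    -0.05]
  [   0.00    -0.20     0.60]
Cofactors of I−A, C_ij = (−1)^(i+j)·(minor ij) (rows/columns in the sector order above):
  C_11 = (0.75)(0.60) − (-0.05)(-0.20) = 0.4400
  C_12 = −[(-0.25)(0.60) − (-0.05)(0.00)] = 0.1500
  C_13 = (-0.25)(-0.20) − (0.75)(0.00) = 0.0500
  C_21 = −[(-0.30)(0.60) − (-0.10)(-0.20)] = 0.2000
  C_22 = (0.80)(0.60) − (-0.10)(0.00) = 0.4800
  C_23 = −[(0.80)(-0.20) − (-0.30)(0.00)] = 0.1600
  C_31 = (-0.30)(-0.05) − (-0.10)(0.75) = 0.0900
  C_32 = −[(0.80)(-0.05) − (-0.10)(-0.25)] = 0.0650
  C_33 = (0.80)(0.75) − (-0.30)(-0.25) = 0.5250
det(I−A) = Σ_j (I−A)_1j·C_1j = (0.80)(0.4400) + (-0.30)(0.1500) + (-0.10)(0.0500) = 0.3020
adj(I−A) = Cᵀ =
  [ 0.4400   0.2000   0.0900]
  [ 0.1500   0.4800   0.0650]
  [ 0.0500   0.1600   0.5250]
(I − A)⁻¹ = adj(I−A) / det(I−A) ≈
  [   1.4570     0.6623     0.2980]
  [   0.4967     1.5894     0.2152]
  [   0.1656     0.5298     1.7384]
Δx = (I − A)⁻¹ Δd with Δd having -50 in the Advertising component and 0 elsewhere.
So Δx_R = L_RA · (-50), where L_RA = adj(I−A)_RA / det(I−A) = 0.1500 / 0.3020.
Δx_R = 0.1500 × (-50) / 0.3020 = -7.50 / 0.3020 ≈ -24.83.

Δx_R = -24.83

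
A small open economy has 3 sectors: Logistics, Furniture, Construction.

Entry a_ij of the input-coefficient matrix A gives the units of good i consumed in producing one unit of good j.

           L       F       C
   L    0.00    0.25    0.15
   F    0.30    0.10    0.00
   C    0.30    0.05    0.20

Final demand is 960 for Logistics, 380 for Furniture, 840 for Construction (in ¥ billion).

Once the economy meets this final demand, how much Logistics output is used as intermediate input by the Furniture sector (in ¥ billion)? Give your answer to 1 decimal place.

z_LF = 224.8

I − A =
  [   1.00    -0.25    -0.15]
  [  -0.30     0.90     0.00]
  [  -0.30    -0.05     0.80]
Cofactors of I−A, C_ij = (−1)^(i+j)·(minor ij) (rows/columns in the sector order above):
  C_11 = (0.90)(0.80) − (0.00)(-0.05) = 0.7200
  C_12 = −[(-0.30)(0.80) − (0.00)(-0.30)] = 0.2400
  C_13 = (-0.30)(-0.05) − (0.90)(-0.30) = 0.2850
  C_21 = −[(-0.25)(0.80) − (-0.15)(-0.05)] = 0.2075
  C_22 = (1.00)(0.80) − (-0.15)(-0.30) = 0.7550
  C_23 = −[(1.00)(-0.05) − (-0.25)(-0.30)] = 0.1250
  C_31 = (-0.25)(0.00) − (-0.15)(0.90) = 0.1350
  C_32 = −[(1.00)(0.00) − (-0.15)(-0.30)] = 0.0450
  C_33 = (1.00)(0.90) − (-0.25)(-0.30) = 0.8250
det(I−A) = Σ_j (I−A)_1j·C_1j = (1.00)(0.7200) + (-0.25)(0.2400) + (-0.15)(0.2850) = 0.61725
adj(I−A) = Cᵀ =
  [ 0.7200   0.2075   0.1350]
  [ 0.2400   0.7550   0.0450]
  [ 0.2850   0.1250   0.8250]
(I − A)⁻¹ = adj(I−A) / det(I−A) ≈
  [   1.1665     0.3362     0.2187]
  [   0.3888     1.2232     0.0729]
  [   0.4617     0.2025     1.3366]
First solve x = (I − A)⁻¹ d = adj(I−A)·d / det(I−A); in particular x_F = (0.2400·960 + 0.7550·380 + 0.0450·840) / 0.61725 = 555.10 / 0.61725 ≈ 899.311.
Intermediate flow from L to F: z_LF = a_LF · x_F = 0.25 × 555.10 / 0.61725 = 138.775 / 0.61725 ≈ 224.8.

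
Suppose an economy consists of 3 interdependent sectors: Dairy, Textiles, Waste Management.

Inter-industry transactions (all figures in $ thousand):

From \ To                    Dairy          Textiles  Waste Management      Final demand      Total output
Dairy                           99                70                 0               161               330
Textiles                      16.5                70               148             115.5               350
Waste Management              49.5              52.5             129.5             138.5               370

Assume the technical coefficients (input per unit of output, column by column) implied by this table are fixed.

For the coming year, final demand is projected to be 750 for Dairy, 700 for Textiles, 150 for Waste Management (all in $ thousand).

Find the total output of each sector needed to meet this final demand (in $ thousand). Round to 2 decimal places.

x_D = 1476.11, x_T = 1416.39, x_W = 898.27

Technical coefficients a_ij = z_ij / X_j:
  a_DD = 99/330 = 0.30, a_TD = 16.5/330 = 0.05, a_WD = 49.5/330 = 0.15
  a_DT = 70/350 = 0.20, a_TT = 70/350 = 0.20, a_WT = 52.5/350 = 0.15
  a_DW = 0/370 = 0.00, a_TW = 148/370 = 0.40, a_WW = 129.5/370 = 0.35
I − A =
  [   0.70    -0.20     0.00]
  [  -0.05     0.80    -0.40]
  [  -0.15    -0.15     0.65]
Cofactors of I−A, C_ij = (−1)^(i+j)·(minor ij) (rows/columns in the sector order above):
  C_11 = (0.80)(0.65) − (-0.40)(-0.15) = 0.4600
  C_12 = −[(-0.05)(0.65) − (-0.40)(-0.15)] = 0.0925
  C_13 = (-0.05)(-0.15) − (0.80)(-0.15) = 0.1275
  C_21 = −[(-0.20)(0.65) − (0.00)(-0.15)] = 0.1300
  C_22 = (0.70)(0.65) − (0.00)(-0.15) = 0.4550
  C_23 = −[(0.70)(-0.15) − (-0.20)(-0.15)] = 0.1350
  C_31 = (-0.20)(-0.40) − (0.00)(0.80) = 0.0800
  C_32 = −[(0.70)(-0.40) − (0.00)(-0.05)] = 0.2800
  C_33 = (0.70)(0.80) − (-0.20)(-0.05) = 0.5500
det(I−A) = Σ_j (I−A)_1j·C_1j = (0.70)(0.4600) + (-0.20)(0.0925) + (0.00)(0.1275) = 0.3035
adj(I−A) = Cᵀ =
  [ 0.4600   0.1300   0.0800]
  [ 0.0925   0.4550   0.2800]
  [ 0.1275   0.1350   0.5500]
(I − A)⁻¹ = adj(I−A) / det(I−A) ≈
  [   1.5157     0.4283     0.2636]
  [   0.3048     1.4992     0.9226]
  [   0.4201     0.4448     1.8122]
x = (I − A)⁻¹ d = adj(I−A)·d / det(I−A), with det(I−A) = 0.3035:
  x_D = (0.4600·750 + 0.1300·700 + 0.0800·150) / 0.3035 = 448.00 / 0.3035 ≈ 1476.11
  x_T = (0.0925·750 + 0.4550·700 + 0.2800·150) / 0.3035 = 429.875 / 0.3035 ≈ 1416.39
  x_W = (0.1275·750 + 0.1350·700 + 0.5500·150) / 0.3035 = 272.625 / 0.3035 ≈ 898.27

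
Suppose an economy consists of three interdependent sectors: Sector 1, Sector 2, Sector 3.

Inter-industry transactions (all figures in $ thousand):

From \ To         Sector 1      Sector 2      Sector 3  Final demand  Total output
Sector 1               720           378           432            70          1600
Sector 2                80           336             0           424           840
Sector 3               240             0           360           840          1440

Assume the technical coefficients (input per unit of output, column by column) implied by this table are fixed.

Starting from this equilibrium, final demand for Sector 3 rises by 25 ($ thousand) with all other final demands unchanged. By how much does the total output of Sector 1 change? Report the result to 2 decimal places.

Δx_1 = 22.10

Technical coefficients a_ij = z_ij / X_j:
  a_11 = 720/1600 = 0.45, a_21 = 80/1600 = 0.05, a_31 = 240/1600 = 0.15
  a_12 = 378/840 = 0.45, a_22 = 336/840 = 0.40, a_32 = 0/840 = 0.00
  a_13 = 432/1440 = 0.30, a_23 = 0/1440 = 0.00, a_33 = 360/1440 = 0.25
I − A =
  [   0.55    -0.45    -0.30]
  [  -0.05     0.60     0.00]
  [  -0.15     0.00     0.75]
Cofactors of I−A, C_ij = (−1)^(i+j)·(minor ij) (rows/columns in the sector order above):
  C_11 = (0.60)(0.75) − (0.00)(0.00) = 0.4500
  C_12 = −[(-0.05)(0.75) − (0.00)(-0.15)] = 0.0375
  C_13 = (-0.05)(0.00) − (0.60)(-0.15) = 0.0900
  C_21 = −[(-0.45)(0.75) − (-0.30)(0.00)] = 0.3375
  C_22 = (0.55)(0.75) − (-0.30)(-0.15) = 0.3675
  C_23 = −[(0.55)(0.00) − (-0.45)(-0.15)] = 0.0675
  C_31 = (-0.45)(0.00) − (-0.30)(0.60) = 0.1800
  C_32 = −[(0.55)(0.00) − (-0.30)(-0.05)] = 0.0150
  C_33 = (0.55)(0.60) − (-0.45)(-0.05) = 0.3075
det(I−A) = Σ_j (I−A)_1j·C_1j = (0.55)(0.4500) + (-0.45)(0.0375) + (-0.30)(0.0900) = 0.203625
adj(I−A) = Cᵀ =
  [ 0.4500   0.3375   0.1800]
  [ 0.0375   0.3675   0.0150]
  [ 0.0900   0.0675   0.3075]
(I − A)⁻¹ = adj(I−A) / det(I−A) ≈
  [   2.2099     1.6575     0.8840]
  [   0.1842     1.8048     0.0737]
  [   0.4420     0.3315     1.5101]
Δx = (I − A)⁻¹ Δd with Δd having +25 in the Sector 3 component and 0 elsewhere.
So Δx_1 = L_13 · (+25), where L_13 = adj(I−A)_13 / det(I−A) = 0.1800 / 0.203625.
Δx_1 = 0.1800 × (+25) / 0.203625 = 4.50 / 0.203625 ≈ 22.10.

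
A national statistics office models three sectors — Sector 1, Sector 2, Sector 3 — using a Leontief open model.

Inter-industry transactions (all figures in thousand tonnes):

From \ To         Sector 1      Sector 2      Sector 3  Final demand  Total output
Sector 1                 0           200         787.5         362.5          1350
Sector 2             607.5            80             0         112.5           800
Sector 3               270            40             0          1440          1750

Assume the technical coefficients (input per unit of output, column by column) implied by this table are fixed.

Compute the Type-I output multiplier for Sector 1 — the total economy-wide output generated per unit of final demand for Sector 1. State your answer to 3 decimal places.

m_1 = 2.229

Technical coefficients a_ij = z_ij / X_j:
  a_11 = 0/1350 = 0.00, a_21 = 607.5/1350 = 0.45, a_31 = 270/1350 = 0.20
  a_12 = 200/800 = 0.25, a_22 = 80/800 = 0.10, a_32 = 40/800 = 0.05
  a_13 = 787.5/1750 = 0.45, a_23 = 0/1750 = 0.00, a_33 = 0/1750 = 0.00
I − A =
  [   1.00    -0.25    -0.45]
  [  -0.45     0.90     0.00]
  [  -0.20    -0.05     1.00]
Cofactors of I−A, C_ij = (−1)^(i+j)·(minor ij) (rows/columns in the sector order above):
  C_11 = (0.90)(1.00) − (0.00)(-0.05) = 0.9000
  C_12 = −[(-0.45)(1.00) − (0.00)(-0.20)] = 0.4500
  C_13 = (-0.45)(-0.05) − (0.90)(-0.20) = 0.2025
  C_21 = −[(-0.25)(1.00) − (-0.45)(-0.05)] = 0.2725
  C_22 = (1.00)(1.00) − (-0.45)(-0.20) = 0.9100
  C_23 = −[(1.00)(-0.05) − (-0.25)(-0.20)] = 0.1000
  C_31 = (-0.25)(0.00) − (-0.45)(0.90) = 0.4050
  C_32 = −[(1.00)(0.00) − (-0.45)(-0.45)] = 0.2025
  C_33 = (1.00)(0.90) − (-0.25)(-0.45) = 0.7875
det(I−A) = Σ_j (I−A)_1j·C_1j = (1.00)(0.9000) + (-0.25)(0.4500) + (-0.45)(0.2025) = 0.696375
adj(I−A) = Cᵀ =
  [ 0.9000   0.2725   0.4050]
  [ 0.4500   0.9100   0.2025]
  [ 0.2025   0.1000   0.7875]
(I − A)⁻¹ = adj(I−A) / det(I−A) ≈
  [   1.2924     0.3913     0.5816]
  [   0.6462     1.3068     0.2908]
  [   0.2908     0.1436     1.1309]
The output multiplier for sector j is the column-j sum of the Leontief inverse (I − A)⁻¹ = adj(I−A) / det(I−A).
Column 1 of adj(I−A): (0.9000, 0.4500, 0.2025); det(I−A) = 0.696375.
m_1 = (0.9000 + 0.4500 + 0.2025) / 0.696375 = 1.5525 / 0.696375 ≈ 2.229.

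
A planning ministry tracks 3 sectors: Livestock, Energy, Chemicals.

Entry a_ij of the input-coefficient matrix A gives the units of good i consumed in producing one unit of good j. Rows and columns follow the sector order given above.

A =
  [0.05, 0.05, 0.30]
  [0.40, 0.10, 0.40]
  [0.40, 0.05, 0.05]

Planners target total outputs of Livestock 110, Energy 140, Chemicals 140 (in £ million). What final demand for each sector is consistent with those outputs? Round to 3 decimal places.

I − A =
  [   0.95    -0.05    -0.30]
  [  -0.40     0.90    -0.40]
  [  -0.40    -0.05     0.95]
d = (I − A) x:
  d_L = (+0.95)·110 + (-0.05)·140 + (-0.30)·140 = 55.500
  d_E = (-0.40)·110 + (+0.90)·140 + (-0.40)·140 = 26.000
  d_C = (-0.40)·110 + (-0.05)·140 + (+0.95)·140 = 82.000

d_L = 55.500, d_E = 26.000, d_C = 82.000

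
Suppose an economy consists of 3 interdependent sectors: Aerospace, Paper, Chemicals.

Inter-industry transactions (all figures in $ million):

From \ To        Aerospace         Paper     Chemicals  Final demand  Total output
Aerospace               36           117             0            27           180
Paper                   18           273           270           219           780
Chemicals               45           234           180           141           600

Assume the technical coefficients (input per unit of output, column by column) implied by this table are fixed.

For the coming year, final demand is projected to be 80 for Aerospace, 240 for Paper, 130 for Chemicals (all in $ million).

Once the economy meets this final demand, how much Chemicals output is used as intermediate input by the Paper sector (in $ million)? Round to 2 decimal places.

Technical coefficients a_ij = z_ij / X_j:
  a_AA = 36/180 = 0.20, a_PA = 18/180 = 0.10, a_CA = 45/180 = 0.25
  a_AP = 117/780 = 0.15, a_PP = 273/780 = 0.35, a_CP = 234/780 = 0.30
  a_AC = 0/600 = 0.00, a_PC = 270/600 = 0.45, a_CC = 180/600 = 0.30
I − A =
  [   0.80    -0.15     0.00]
  [  -0.10     0.65    -0.45]
  [  -0.25    -0.30     0.70]
Cofactors of I−A, C_ij = (−1)^(i+j)·(minor ij) (rows/columns in the sector order above):
  C_11 = (0.65)(0.70) − (-0.45)(-0.30) = 0.3200
  C_12 = −[(-0.10)(0.70) − (-0.45)(-0.25)] = 0.1825
  C_13 = (-0.10)(-0.30) − (0.65)(-0.25) = 0.1925
  C_21 = −[(-0.15)(0.70) − (0.00)(-0.30)] = 0.1050
  C_22 = (0.80)(0.70) − (0.00)(-0.25) = 0.5600
  C_23 = −[(0.80)(-0.30) − (-0.15)(-0.25)] = 0.2775
  C_31 = (-0.15)(-0.45) − (0.00)(0.65) = 0.0675
  C_32 = −[(0.80)(-0.45) − (0.00)(-0.10)] = 0.3600
  C_33 = (0.80)(0.65) − (-0.15)(-0.10) = 0.5050
det(I−A) = Σ_j (I−A)_1j·C_1j = (0.80)(0.3200) + (-0.15)(0.1825) + (0.00)(0.1925) = 0.228625
adj(I−A) = Cᵀ =
  [ 0.3200   0.1050   0.0675]
  [ 0.1825   0.5600   0.3600]
  [ 0.1925   0.2775   0.5050]
(I − A)⁻¹ = adj(I−A) / det(I−A) ≈
  [   1.3997     0.4593     0.2952]
  [   0.7983     2.4494     1.5746]
  [   0.8420     1.2138     2.2089]
First solve x = (I − A)⁻¹ d = adj(I−A)·d / det(I−A); in particular x_P = (0.1825·80 + 0.5600·240 + 0.3600·130) / 0.228625 = 195.80 / 0.228625 ≈ 856.4243.
Intermediate flow from C to P: z_CP = a_CP · x_P = 0.30 × 195.80 / 0.228625 = 58.74 / 0.228625 ≈ 256.93.

z_CP = 256.93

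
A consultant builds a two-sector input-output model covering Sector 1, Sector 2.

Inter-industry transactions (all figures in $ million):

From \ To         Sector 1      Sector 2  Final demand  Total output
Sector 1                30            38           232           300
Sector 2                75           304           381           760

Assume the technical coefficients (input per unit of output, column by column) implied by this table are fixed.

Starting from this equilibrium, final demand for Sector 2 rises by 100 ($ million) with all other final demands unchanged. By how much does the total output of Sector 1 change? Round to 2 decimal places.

Δx_1 = 9.48

Technical coefficients a_ij = z_ij / X_j:
  a_11 = 30/300 = 0.10, a_21 = 75/300 = 0.25
  a_12 = 38/760 = 0.05, a_22 = 304/760 = 0.40
I − A =
  [   0.90    -0.05]
  [  -0.25     0.60]
det(I−A) = (0.90)(0.60) − (-0.05)(-0.25) = 0.5275
adj(I−A) = [[0.60, 0.05], [0.25, 0.90]]
(I − A)⁻¹ = adj(I−A) / det(I−A) ≈
  [   1.1374     0.0948]
  [   0.4739     1.7062]
Δx = (I − A)⁻¹ Δd with Δd having +100 in the Sector 2 component and 0 elsewhere.
So Δx_1 = L_12 · (+100), where L_12 = adj(I−A)_12 / det(I−A) = 0.05 / 0.5275.
Δx_1 = 0.05 × (+100) / 0.5275 = 5.00 / 0.5275 ≈ 9.48.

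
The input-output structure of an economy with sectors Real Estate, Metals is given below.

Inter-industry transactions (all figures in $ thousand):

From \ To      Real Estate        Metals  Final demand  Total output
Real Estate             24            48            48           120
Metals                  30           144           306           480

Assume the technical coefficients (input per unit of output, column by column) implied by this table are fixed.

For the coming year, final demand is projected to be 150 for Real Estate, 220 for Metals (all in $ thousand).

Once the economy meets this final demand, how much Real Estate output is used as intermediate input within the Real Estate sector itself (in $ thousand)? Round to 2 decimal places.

Technical coefficients a_ij = z_ij / X_j:
  a_11 = 24/120 = 0.20, a_21 = 30/120 = 0.25
  a_12 = 48/480 = 0.10, a_22 = 144/480 = 0.30
I − A =
  [   0.80    -0.10]
  [  -0.25     0.70]
det(I−A) = (0.80)(0.70) − (-0.10)(-0.25) = 0.5350
adj(I−A) = [[0.70, 0.10], [0.25, 0.80]]
(I − A)⁻¹ = adj(I−A) / det(I−A) ≈
  [   1.3084     0.1869]
  [   0.4673     1.4953]
First solve x = (I − A)⁻¹ d = adj(I−A)·d / det(I−A); in particular x_1 = (0.70·150 + 0.10·220) / 0.5350 = 127.00 / 0.5350 ≈ 237.3832.
Intermediate flow from 1 to 1: z_11 = a_11 · x_1 = 0.20 × 127.00 / 0.5350 = 25.40 / 0.5350 ≈ 47.48.

z_11 = 47.48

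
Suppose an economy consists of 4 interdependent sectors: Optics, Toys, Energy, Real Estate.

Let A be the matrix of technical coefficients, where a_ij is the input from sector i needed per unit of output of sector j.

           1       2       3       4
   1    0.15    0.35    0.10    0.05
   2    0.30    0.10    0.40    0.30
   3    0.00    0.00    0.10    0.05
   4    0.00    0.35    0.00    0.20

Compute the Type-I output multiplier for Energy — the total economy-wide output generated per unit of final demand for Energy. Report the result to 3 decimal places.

m_3 = 2.709

I − A =
  [   0.85    -0.35    -0.10    -0.05]
  [  -0.30     0.90    -0.40    -0.30]
  [   0.00     0.00     0.90    -0.05]
  [   0.00    -0.35     0.00     0.80]
Compute the cofactors C_ij = (−1)^(i+j)·(3×3 minor ij) of I−A; the adjugate is their transpose:
adj(I−A) = Cᵀ =
  [ 0.546500   0.269500   0.180500   0.146500]
  [ 0.216000   0.612000   0.296000   0.261500]
  [ 0.005250   0.014875   0.433500   0.033000]
  [ 0.094500   0.267750   0.129500   0.594000]
det(I−A) = Σ_j (I−A)_1j·C_1j = (0.85)(0.546500) + (-0.35)(0.216000) + (-0.10)(0.005250) + (-0.05)(0.094500) = 0.383675
(I − A)⁻¹ = adj(I−A) / det(I−A) ≈
  [   1.4244     0.7024     0.4705     0.3818]
  [   0.5630     1.5951     0.7715     0.6816]
  [   0.0137     0.0388     1.1299     0.0860]
  [   0.2463     0.6979     0.3375     1.5482]
The output multiplier for sector j is the column-j sum of the Leontief inverse (I − A)⁻¹ = adj(I−A) / det(I−A).
Column 3 of adj(I−A): (0.180500, 0.296000, 0.433500, 0.129500); det(I−A) = 0.383675.
m_3 = (0.180500 + 0.296000 + 0.433500 + 0.129500) / 0.383675 = 1.0395 / 0.383675 ≈ 2.709.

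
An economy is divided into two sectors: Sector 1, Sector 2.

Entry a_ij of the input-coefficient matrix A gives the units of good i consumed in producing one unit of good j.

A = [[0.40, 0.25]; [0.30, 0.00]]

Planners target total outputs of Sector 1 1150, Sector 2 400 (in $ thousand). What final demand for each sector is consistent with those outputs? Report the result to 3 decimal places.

I − A =
  [   0.60    -0.25]
  [  -0.30     1.00]
d = (I − A) x:
  d_1 = (+0.60)·1150 + (-0.25)·400 = 590.000
  d_2 = (-0.30)·1150 + (+1.00)·400 = 55.000

d_1 = 590.000, d_2 = 55.000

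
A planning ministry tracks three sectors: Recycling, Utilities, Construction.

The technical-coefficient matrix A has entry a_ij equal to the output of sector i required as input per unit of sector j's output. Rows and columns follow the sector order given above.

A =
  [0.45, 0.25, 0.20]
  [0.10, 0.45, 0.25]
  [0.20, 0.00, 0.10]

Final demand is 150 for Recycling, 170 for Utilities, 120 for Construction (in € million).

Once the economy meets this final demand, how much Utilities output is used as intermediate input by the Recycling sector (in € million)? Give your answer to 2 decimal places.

I − A =
  [   0.55    -0.25    -0.20]
  [  -0.10     0.55    -0.25]
  [  -0.20     0.00     0.90]
Cofactors of I−A, C_ij = (−1)^(i+j)·(minor ij) (rows/columns in the sector order above):
  C_11 = (0.55)(0.90) − (-0.25)(0.00) = 0.4950
  C_12 = −[(-0.10)(0.90) − (-0.25)(-0.20)] = 0.1400
  C_13 = (-0.10)(0.00) − (0.55)(-0.20) = 0.1100
  C_21 = −[(-0.25)(0.90) − (-0.20)(0.00)] = 0.2250
  C_22 = (0.55)(0.90) − (-0.20)(-0.20) = 0.4550
  C_23 = −[(0.55)(0.00) − (-0.25)(-0.20)] = 0.0500
  C_31 = (-0.25)(-0.25) − (-0.20)(0.55) = 0.1725
  C_32 = −[(0.55)(-0.25) − (-0.20)(-0.10)] = 0.1575
  C_33 = (0.55)(0.55) − (-0.25)(-0.10) = 0.2775
det(I−A) = Σ_j (I−A)_1j·C_1j = (0.55)(0.4950) + (-0.25)(0.1400) + (-0.20)(0.1100) = 0.21525
adj(I−A) = Cᵀ =
  [ 0.4950   0.2250   0.1725]
  [ 0.1400   0.4550   0.1575]
  [ 0.1100   0.0500   0.2775]
(I − A)⁻¹ = adj(I−A) / det(I−A) ≈
  [   2.2997     1.0453     0.8014]
  [   0.6504     2.1138     0.7317]
  [   0.5110     0.2323     1.2892]
First solve x = (I − A)⁻¹ d = adj(I−A)·d / det(I−A); in particular x_R = (0.4950·150 + 0.2250·170 + 0.1725·120) / 0.21525 = 133.20 / 0.21525 ≈ 618.8153.
Intermediate flow from U to R: z_UR = a_UR · x_R = 0.10 × 133.20 / 0.21525 = 13.32 / 0.21525 ≈ 61.88.

z_UR = 61.88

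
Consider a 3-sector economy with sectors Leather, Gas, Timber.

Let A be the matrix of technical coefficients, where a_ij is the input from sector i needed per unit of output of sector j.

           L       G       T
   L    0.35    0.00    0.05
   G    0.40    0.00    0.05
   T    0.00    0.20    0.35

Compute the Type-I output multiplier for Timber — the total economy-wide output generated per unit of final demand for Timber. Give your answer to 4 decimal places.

I − A =
  [   0.65     0.00    -0.05]
  [  -0.40     1.00    -0.05]
  [   0.00    -0.20     0.65]
Cofactors of I−A, C_ij = (−1)^(i+j)·(minor ij) (rows/columns in the sector order above):
  C_11 = (1.00)(0.65) − (-0.05)(-0.20) = 0.6400
  C_12 = −[(-0.40)(0.65) − (-0.05)(0.00)] = 0.2600
  C_13 = (-0.40)(-0.20) − (1.00)(0.00) = 0.0800
  C_21 = −[(0.00)(0.65) − (-0.05)(-0.20)] = 0.0100
  C_22 = (0.65)(0.65) − (-0.05)(0.00) = 0.4225
  C_23 = −[(0.65)(-0.20) − (0.00)(0.00)] = 0.1300
  C_31 = (0.00)(-0.05) − (-0.05)(1.00) = 0.0500
  C_32 = −[(0.65)(-0.05) − (-0.05)(-0.40)] = 0.0525
  C_33 = (0.65)(1.00) − (0.00)(-0.40) = 0.6500
det(I−A) = Σ_j (I−A)_1j·C_1j = (0.65)(0.6400) + (0.00)(0.2600) + (-0.05)(0.0800) = 0.4120
adj(I−A) = Cᵀ =
  [ 0.6400   0.0100   0.0500]
  [ 0.2600   0.4225   0.0525]
  [ 0.0800   0.1300   0.6500]
(I − A)⁻¹ = adj(I−A) / det(I−A) ≈
  [   1.55340     0.02427     0.12136]
  [   0.63107     1.02549     0.12743]
  [   0.19417     0.31553     1.57767]
The output multiplier for sector j is the column-j sum of the Leontief inverse (I − A)⁻¹ = adj(I−A) / det(I−A).
Column T of adj(I−A): (0.0500, 0.0525, 0.6500); det(I−A) = 0.4120.
m_T = (0.0500 + 0.0525 + 0.6500) / 0.4120 = 0.7525 / 0.4120 ≈ 1.8265.

m_T = 1.8265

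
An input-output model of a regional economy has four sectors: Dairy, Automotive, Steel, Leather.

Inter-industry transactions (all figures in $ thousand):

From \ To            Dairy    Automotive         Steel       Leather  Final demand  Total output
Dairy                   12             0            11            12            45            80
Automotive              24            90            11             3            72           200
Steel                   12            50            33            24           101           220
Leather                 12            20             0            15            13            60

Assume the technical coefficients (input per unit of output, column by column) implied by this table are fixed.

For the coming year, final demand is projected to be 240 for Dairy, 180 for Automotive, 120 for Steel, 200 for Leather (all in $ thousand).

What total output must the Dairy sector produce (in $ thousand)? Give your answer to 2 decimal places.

Technical coefficients a_ij = z_ij / X_j:
  a_DD = 12/80 = 0.15, a_AD = 24/80 = 0.30, a_SD = 12/80 = 0.15, a_LD = 12/80 = 0.15
  a_DA = 0/200 = 0.00, a_AA = 90/200 = 0.45, a_SA = 50/200 = 0.25, a_LA = 20/200 = 0.10
  a_DS = 11/220 = 0.05, a_AS = 11/220 = 0.05, a_SS = 33/220 = 0.15, a_LS = 0/220 = 0.00
  a_DL = 12/60 = 0.20, a_AL = 3/60 = 0.05, a_SL = 24/60 = 0.40, a_LL = 15/60 = 0.25
I − A =
  [   0.85     0.00    -0.05    -0.20]
  [  -0.30     0.55    -0.05    -0.05]
  [  -0.15    -0.25     0.85    -0.40]
  [  -0.15    -0.10     0.00     0.75]
Compute the cofactors C_ij = (−1)^(i+j)·(3×3 minor ij) of I−A; the adjugate is their transpose:
adj(I−A) = Cᵀ =
  [ 0.335000   0.028375   0.021375   0.102625]
  [ 0.206250   0.507750   0.042000   0.111250]
  [ 0.164250   0.188875   0.323875   0.229125]
  [ 0.094500   0.073375   0.009875   0.378875]
det(I−A) = Σ_j (I−A)_1j·C_1j = (0.85)(0.335000) + (0.00)(0.206250) + (-0.05)(0.164250) + (-0.20)(0.094500) = 0.2576375
(I − A)⁻¹ = adj(I−A) / det(I−A) ≈
  [   1.3003     0.1101     0.0830     0.3983]
  [   0.8005     1.9708     0.1630     0.4318]
  [   0.6375     0.7331     1.2571     0.8893]
  [   0.3668     0.2848     0.0383     1.4706]
x = (I − A)⁻¹ d = adj(I−A)·d / det(I−A), with det(I−A) = 0.2576375:
  x_D = (0.335000·240 + 0.028375·180 + 0.021375·120 + 0.102625·200) / 0.2576375 = 108.5975 / 0.2576375 ≈ 421.51
  x_A = (0.206250·240 + 0.507750·180 + 0.042000·120 + 0.111250·200) / 0.2576375 = 168.185 / 0.2576375 ≈ 652.80
  x_S = (0.164250·240 + 0.188875·180 + 0.323875·120 + 0.229125·200) / 0.2576375 = 158.1075 / 0.2576375 ≈ 613.68
  x_L = (0.094500·240 + 0.073375·180 + 0.009875·120 + 0.378875·200) / 0.2576375 = 112.8475 / 0.2576375 ≈ 438.01

x_D = 421.51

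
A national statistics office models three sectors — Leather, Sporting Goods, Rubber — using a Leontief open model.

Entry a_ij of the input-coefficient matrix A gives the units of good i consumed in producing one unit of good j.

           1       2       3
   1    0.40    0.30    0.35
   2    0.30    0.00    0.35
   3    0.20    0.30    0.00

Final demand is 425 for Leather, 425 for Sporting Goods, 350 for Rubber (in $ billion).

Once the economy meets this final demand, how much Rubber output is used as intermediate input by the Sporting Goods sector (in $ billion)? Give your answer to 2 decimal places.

I − A =
  [   0.60    -0.30    -0.35]
  [  -0.30     1.00    -0.35]
  [  -0.20    -0.30     1.00]
Cofactors of I−A, C_ij = (−1)^(i+j)·(minor ij) (rows/columns in the sector order above):
  C_11 = (1.00)(1.00) − (-0.35)(-0.30) = 0.8950
  C_12 = −[(-0.30)(1.00) − (-0.35)(-0.20)] = 0.3700
  C_13 = (-0.30)(-0.30) − (1.00)(-0.20) = 0.2900
  C_21 = −[(-0.30)(1.00) − (-0.35)(-0.30)] = 0.4050
  C_22 = (0.60)(1.00) − (-0.35)(-0.20) = 0.5300
  C_23 = −[(0.60)(-0.30) − (-0.30)(-0.20)] = 0.2400
  C_31 = (-0.30)(-0.35) − (-0.35)(1.00) = 0.4550
  C_32 = −[(0.60)(-0.35) − (-0.35)(-0.30)] = 0.3150
  C_33 = (0.60)(1.00) − (-0.30)(-0.30) = 0.5100
det(I−A) = Σ_j (I−A)_1j·C_1j = (0.60)(0.8950) + (-0.30)(0.3700) + (-0.35)(0.2900) = 0.3245
adj(I−A) = Cᵀ =
  [ 0.8950   0.4050   0.4550]
  [ 0.3700   0.5300   0.3150]
  [ 0.2900   0.2400   0.5100]
(I − A)⁻¹ = adj(I−A) / det(I−A) ≈
  [   2.7581     1.2481     1.4022]
  [   1.1402     1.6333     0.9707]
  [   0.8937     0.7396     1.5716]
First solve x = (I − A)⁻¹ d = adj(I−A)·d / det(I−A); in particular x_2 = (0.3700·425 + 0.5300·425 + 0.3150·350) / 0.3245 = 492.75 / 0.3245 ≈ 1518.4900.
Intermediate flow from 3 to 2: z_32 = a_32 · x_2 = 0.30 × 492.75 / 0.3245 = 147.825 / 0.3245 ≈ 455.55.

z_32 = 455.55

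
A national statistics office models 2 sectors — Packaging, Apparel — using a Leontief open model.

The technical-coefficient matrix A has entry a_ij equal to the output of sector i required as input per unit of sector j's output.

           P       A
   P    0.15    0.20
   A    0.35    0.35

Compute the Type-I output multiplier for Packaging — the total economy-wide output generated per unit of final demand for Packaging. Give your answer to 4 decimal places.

m_P = 2.0725

I − A =
  [   0.85    -0.20]
  [  -0.35     0.65]
det(I−A) = (0.85)(0.65) − (-0.20)(-0.35) = 0.4825
adj(I−A) = [[0.65, 0.20], [0.35, 0.85]]
(I − A)⁻¹ = adj(I−A) / det(I−A) ≈
  [   1.34715     0.41451]
  [   0.72539     1.76166]
The output multiplier for sector j is the column-j sum of the Leontief inverse (I − A)⁻¹ = adj(I−A) / det(I−A).
Column P of adj(I−A): (0.65, 0.35); det(I−A) = 0.4825.
m_P = (0.65 + 0.35) / 0.4825 = 1.00 / 0.4825 ≈ 2.0725.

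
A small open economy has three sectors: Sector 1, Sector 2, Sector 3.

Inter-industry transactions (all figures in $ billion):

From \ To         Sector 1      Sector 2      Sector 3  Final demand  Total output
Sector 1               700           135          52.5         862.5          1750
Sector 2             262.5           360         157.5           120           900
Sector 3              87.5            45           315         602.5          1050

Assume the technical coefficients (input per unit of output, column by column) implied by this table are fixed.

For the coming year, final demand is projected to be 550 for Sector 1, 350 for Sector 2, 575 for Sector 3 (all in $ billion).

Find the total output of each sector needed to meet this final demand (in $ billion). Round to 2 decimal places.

Technical coefficients a_ij = z_ij / X_j:
  a_11 = 700/1750 = 0.40, a_21 = 262.5/1750 = 0.15, a_31 = 87.5/1750 = 0.05
  a_12 = 135/900 = 0.15, a_22 = 360/900 = 0.40, a_32 = 45/900 = 0.05
  a_13 = 52.5/1050 = 0.05, a_23 = 157.5/1050 = 0.15, a_33 = 315/1050 = 0.30
I − A =
  [   0.60    -0.15    -0.05]
  [  -0.15     0.60    -0.15]
  [  -0.05    -0.05     0.70]
Cofactors of I−A, C_ij = (−1)^(i+j)·(minor ij) (rows/columns in the sector order above):
  C_11 = (0.60)(0.70) − (-0.15)(-0.05) = 0.4125
  C_12 = −[(-0.15)(0.70) − (-0.15)(-0.05)] = 0.1125
  C_13 = (-0.15)(-0.05) − (0.60)(-0.05) = 0.0375
  C_21 = −[(-0.15)(0.70) − (-0.05)(-0.05)] = 0.1075
  C_22 = (0.60)(0.70) − (-0.05)(-0.05) = 0.4175
  C_23 = −[(0.60)(-0.05) − (-0.15)(-0.05)] = 0.0375
  C_31 = (-0.15)(-0.15) − (-0.05)(0.60) = 0.0525
  C_32 = −[(0.60)(-0.15) − (-0.05)(-0.15)] = 0.0975
  C_33 = (0.60)(0.60) − (-0.15)(-0.15) = 0.3375
det(I−A) = Σ_j (I−A)_1j·C_1j = (0.60)(0.4125) + (-0.15)(0.1125) + (-0.05)(0.0375) = 0.22875
adj(I−A) = Cᵀ =
  [ 0.4125   0.1075   0.0525]
  [ 0.1125   0.4175   0.0975]
  [ 0.0375   0.0375   0.3375]
(I − A)⁻¹ = adj(I−A) / det(I−A) ≈
  [   1.8033     0.4699     0.2295]
  [   0.4918     1.8251     0.4262]
  [   0.1639     0.1639     1.4754]
x = (I − A)⁻¹ d = adj(I−A)·d / det(I−A), with det(I−A) = 0.22875:
  x_1 = (0.4125·550 + 0.1075·350 + 0.0525·575) / 0.22875 = 294.6875 / 0.22875 ≈ 1288.25
  x_2 = (0.1125·550 + 0.4175·350 + 0.0975·575) / 0.22875 = 264.0625 / 0.22875 ≈ 1154.37
  x_3 = (0.0375·550 + 0.0375·350 + 0.3375·575) / 0.22875 = 227.8125 / 0.22875 ≈ 995.90

x_1 = 1288.25, x_2 = 1154.37, x_3 = 995.90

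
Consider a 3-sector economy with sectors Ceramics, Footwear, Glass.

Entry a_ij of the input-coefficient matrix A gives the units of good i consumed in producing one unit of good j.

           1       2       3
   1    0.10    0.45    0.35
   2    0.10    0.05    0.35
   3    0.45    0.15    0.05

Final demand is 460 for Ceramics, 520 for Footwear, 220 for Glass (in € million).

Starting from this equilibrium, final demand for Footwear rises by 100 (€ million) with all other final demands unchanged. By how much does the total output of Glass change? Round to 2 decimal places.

Δx_3 = 67.98

I − A =
  [   0.90    -0.45    -0.35]
  [  -0.10     0.95    -0.35]
  [  -0.45    -0.15     0.95]
Cofactors of I−A, C_ij = (−1)^(i+j)·(minor ij) (rows/columns in the sector order above):
  C_11 = (0.95)(0.95) − (-0.35)(-0.15) = 0.8500
  C_12 = −[(-0.10)(0.95) − (-0.35)(-0.45)] = 0.2525
  C_13 = (-0.10)(-0.15) − (0.95)(-0.45) = 0.4425
  C_21 = −[(-0.45)(0.95) − (-0.35)(-0.15)] = 0.4800
  C_22 = (0.90)(0.95) − (-0.35)(-0.45) = 0.6975
  C_23 = −[(0.90)(-0.15) − (-0.45)(-0.45)] = 0.3375
  C_31 = (-0.45)(-0.35) − (-0.35)(0.95) = 0.4900
  C_32 = −[(0.90)(-0.35) − (-0.35)(-0.10)] = 0.3500
  C_33 = (0.90)(0.95) − (-0.45)(-0.10) = 0.8100
det(I−A) = Σ_j (I−A)_1j·C_1j = (0.90)(0.8500) + (-0.45)(0.2525) + (-0.35)(0.4425) = 0.4965
adj(I−A) = Cᵀ =
  [ 0.8500   0.4800   0.4900]
  [ 0.2525   0.6975   0.3500]
  [ 0.4425   0.3375   0.8100]
(I − A)⁻¹ = adj(I−A) / det(I−A) ≈
  [   1.7120     0.9668     0.9869]
  [   0.5086     1.4048     0.7049]
  [   0.8912     0.6798     1.6314]
Δx = (I − A)⁻¹ Δd with Δd having +100 in the Footwear component and 0 elsewhere.
So Δx_3 = L_32 · (+100), where L_32 = adj(I−A)_32 / det(I−A) = 0.3375 / 0.4965.
Δx_3 = 0.3375 × (+100) / 0.4965 = 33.75 / 0.4965 ≈ 67.98.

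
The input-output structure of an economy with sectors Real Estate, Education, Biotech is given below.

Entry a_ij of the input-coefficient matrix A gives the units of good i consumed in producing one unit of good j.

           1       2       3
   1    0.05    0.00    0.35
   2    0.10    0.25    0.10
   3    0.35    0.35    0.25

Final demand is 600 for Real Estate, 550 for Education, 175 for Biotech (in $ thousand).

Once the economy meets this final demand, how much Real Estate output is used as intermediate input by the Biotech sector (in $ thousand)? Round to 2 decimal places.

I − A =
  [   0.95     0.00    -0.35]
  [  -0.10     0.75    -0.10]
  [  -0.35    -0.35     0.75]
Cofactors of I−A, C_ij = (−1)^(i+j)·(minor ij) (rows/columns in the sector order above):
  C_11 = (0.75)(0.75) − (-0.10)(-0.35) = 0.5275
  C_12 = −[(-0.10)(0.75) − (-0.10)(-0.35)] = 0.1100
  C_13 = (-0.10)(-0.35) − (0.75)(-0.35) = 0.2975
  C_21 = −[(0.00)(0.75) − (-0.35)(-0.35)] = 0.1225
  C_22 = (0.95)(0.75) − (-0.35)(-0.35) = 0.5900
  C_23 = −[(0.95)(-0.35) − (0.00)(-0.35)] = 0.3325
  C_31 = (0.00)(-0.10) − (-0.35)(0.75) = 0.2625
  C_32 = −[(0.95)(-0.10) − (-0.35)(-0.10)] = 0.1300
  C_33 = (0.95)(0.75) − (0.00)(-0.10) = 0.7125
det(I−A) = Σ_j (I−A)_1j·C_1j = (0.95)(0.5275) + (0.00)(0.1100) + (-0.35)(0.2975) = 0.3970
adj(I−A) = Cᵀ =
  [ 0.5275   0.1225   0.2625]
  [ 0.1100   0.5900   0.1300]
  [ 0.2975   0.3325   0.7125]
(I − A)⁻¹ = adj(I−A) / det(I−A) ≈
  [   1.3287     0.3086     0.6612]
  [   0.2771     1.4861     0.3275]
  [   0.7494     0.8375     1.7947]
First solve x = (I − A)⁻¹ d = adj(I−A)·d / det(I−A); in particular x_3 = (0.2975·600 + 0.3325·550 + 0.7125·175) / 0.3970 = 486.0625 / 0.3970 ≈ 1224.3388.
Intermediate flow from 1 to 3: z_13 = a_13 · x_3 = 0.35 × 486.0625 / 0.3970 = 170.121875 / 0.3970 ≈ 428.52.

z_13 = 428.52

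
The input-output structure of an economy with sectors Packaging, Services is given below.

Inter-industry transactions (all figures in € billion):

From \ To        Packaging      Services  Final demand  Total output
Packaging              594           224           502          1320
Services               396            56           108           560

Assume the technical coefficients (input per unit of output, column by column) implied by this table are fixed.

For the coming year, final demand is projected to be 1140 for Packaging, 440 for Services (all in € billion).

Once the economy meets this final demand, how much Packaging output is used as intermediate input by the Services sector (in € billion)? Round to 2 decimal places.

Technical coefficients a_ij = z_ij / X_j:
  a_PP = 594/1320 = 0.45, a_SP = 396/1320 = 0.30
  a_PS = 224/560 = 0.40, a_SS = 56/560 = 0.10
I − A =
  [   0.55    -0.40]
  [  -0.30     0.90]
det(I−A) = (0.55)(0.90) − (-0.40)(-0.30) = 0.3750
adj(I−A) = [[0.90, 0.40], [0.30, 0.55]]
(I − A)⁻¹ = adj(I−A) / det(I−A) ≈
  [   2.4000     1.0667]
  [   0.8000     1.4667]
First solve x = (I − A)⁻¹ d = adj(I−A)·d / det(I−A); in particular x_S = (0.30·1140 + 0.55·440) / 0.3750 = 584.00 / 0.3750 ≈ 1557.3333.
Intermediate flow from P to S: z_PS = a_PS · x_S = 0.40 × 584.00 / 0.3750 = 233.60 / 0.3750 ≈ 622.93.

z_PS = 622.93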